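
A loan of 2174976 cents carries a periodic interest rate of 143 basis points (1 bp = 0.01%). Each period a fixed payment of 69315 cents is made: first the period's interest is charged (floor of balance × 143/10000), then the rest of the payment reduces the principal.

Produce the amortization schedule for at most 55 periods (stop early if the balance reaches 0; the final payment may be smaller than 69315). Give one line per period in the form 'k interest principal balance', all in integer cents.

1 31102 38213 2136763
2 30555 38760 2098003
3 30001 39314 2058689
4 29439 39876 2018813
5 28869 40446 1978367
6 28290 41025 1937342
7 27703 41612 1895730
8 27108 42207 1853523
9 26505 42810 1810713
10 25893 43422 1767291
11 25272 44043 1723248
12 24642 44673 1678575
13 24003 45312 1633263
14 23355 45960 1587303
15 22698 46617 1540686
16 22031 47284 1493402
17 21355 47960 1445442
18 20669 48646 1396796
19 19974 49341 1347455
20 19268 50047 1297408
21 18552 50763 1246645
22 17827 51488 1195157
23 17090 52225 1142932
24 16343 52972 1089960
25 15586 53729 1036231
26 14818 54497 981734
27 14038 55277 926457
28 13248 56067 870390
29 12446 56869 813521
30 11633 57682 755839
31 10808 58507 697332
32 9971 59344 637988
33 9123 60192 577796
34 8262 61053 516743
35 7389 61926 454817
36 6503 62812 392005
37 5605 63710 328295
38 4694 64621 263674
39 3770 65545 198129
40 2833 66482 131647
41 1882 67433 64214
42 918 64214 0

1. interest=⌊2174976·143/10000⌋=31102; principal=69315-31102=38213; balance=2174976-38213=2136763
2. interest=⌊2136763·143/10000⌋=30555; principal=69315-30555=38760; balance=2136763-38760=2098003
3. interest=⌊2098003·143/10000⌋=30001; principal=69315-30001=39314; balance=2098003-39314=2058689
4. interest=⌊2058689·143/10000⌋=29439; principal=69315-29439=39876; balance=2058689-39876=2018813
5. interest=⌊2018813·143/10000⌋=28869; principal=69315-28869=40446; balance=2018813-40446=1978367
6. interest=⌊1978367·143/10000⌋=28290; principal=69315-28290=41025; balance=1978367-41025=1937342
7. interest=⌊1937342·143/10000⌋=27703; principal=69315-27703=41612; balance=1937342-41612=1895730
8. interest=⌊1895730·143/10000⌋=27108; principal=69315-27108=42207; balance=1895730-42207=1853523
9. interest=⌊1853523·143/10000⌋=26505; principal=69315-26505=42810; balance=1853523-42810=1810713
10. interest=⌊1810713·143/10000⌋=25893; principal=69315-25893=43422; balance=1810713-43422=1767291
11. interest=⌊1767291·143/10000⌋=25272; principal=69315-25272=44043; balance=1767291-44043=1723248
12. interest=⌊1723248·143/10000⌋=24642; principal=69315-24642=44673; balance=1723248-44673=1678575
13. interest=⌊1678575·143/10000⌋=24003; principal=69315-24003=45312; balance=1678575-45312=1633263
14. interest=⌊1633263·143/10000⌋=23355; principal=69315-23355=45960; balance=1633263-45960=1587303
15. interest=⌊1587303·143/10000⌋=22698; principal=69315-22698=46617; balance=1587303-46617=1540686
16. interest=⌊1540686·143/10000⌋=22031; principal=69315-22031=47284; balance=1540686-47284=1493402
17. interest=⌊1493402·143/10000⌋=21355; principal=69315-21355=47960; balance=1493402-47960=1445442
18. interest=⌊1445442·143/10000⌋=20669; principal=69315-20669=48646; balance=1445442-48646=1396796
19. interest=⌊1396796·143/10000⌋=19974; principal=69315-19974=49341; balance=1396796-49341=1347455
20. interest=⌊1347455·143/10000⌋=19268; principal=69315-19268=50047; balance=1347455-50047=1297408
21. interest=⌊1297408·143/10000⌋=18552; principal=69315-18552=50763; balance=1297408-50763=1246645
22. interest=⌊1246645·143/10000⌋=17827; principal=69315-17827=51488; balance=1246645-51488=1195157
23. interest=⌊1195157·143/10000⌋=17090; principal=69315-17090=52225; balance=1195157-52225=1142932
24. interest=⌊1142932·143/10000⌋=16343; principal=69315-16343=52972; balance=1142932-52972=1089960
25. interest=⌊1089960·143/10000⌋=15586; principal=69315-15586=53729; balance=1089960-53729=1036231
26. interest=⌊1036231·143/10000⌋=14818; principal=69315-14818=54497; balance=1036231-54497=981734
27. interest=⌊981734·143/10000⌋=14038; principal=69315-14038=55277; balance=981734-55277=926457
28. interest=⌊926457·143/10000⌋=13248; principal=69315-13248=56067; balance=926457-56067=870390
29. interest=⌊870390·143/10000⌋=12446; principal=69315-12446=56869; balance=870390-56869=813521
30. interest=⌊813521·143/10000⌋=11633; principal=69315-11633=57682; balance=813521-57682=755839
31. interest=⌊755839·143/10000⌋=10808; principal=69315-10808=58507; balance=755839-58507=697332
32. interest=⌊697332·143/10000⌋=9971; principal=69315-9971=59344; balance=697332-59344=637988
33. interest=⌊637988·143/10000⌋=9123; principal=69315-9123=60192; balance=637988-60192=577796
34. interest=⌊577796·143/10000⌋=8262; principal=69315-8262=61053; balance=577796-61053=516743
35. interest=⌊516743·143/10000⌋=7389; principal=69315-7389=61926; balance=516743-61926=454817
36. interest=⌊454817·143/10000⌋=6503; principal=69315-6503=62812; balance=454817-62812=392005
37. interest=⌊392005·143/10000⌋=5605; principal=69315-5605=63710; balance=392005-63710=328295
38. interest=⌊328295·143/10000⌋=4694; principal=69315-4694=64621; balance=328295-64621=263674
39. interest=⌊263674·143/10000⌋=3770; principal=69315-3770=65545; balance=263674-65545=198129
40. interest=⌊198129·143/10000⌋=2833; principal=69315-2833=66482; balance=198129-66482=131647
41. interest=⌊131647·143/10000⌋=1882; principal=69315-1882=67433; balance=131647-67433=64214
42. interest=⌊64214·143/10000⌋=918; principal=min(69315-918,64214)=64214; balance=64214-64214=0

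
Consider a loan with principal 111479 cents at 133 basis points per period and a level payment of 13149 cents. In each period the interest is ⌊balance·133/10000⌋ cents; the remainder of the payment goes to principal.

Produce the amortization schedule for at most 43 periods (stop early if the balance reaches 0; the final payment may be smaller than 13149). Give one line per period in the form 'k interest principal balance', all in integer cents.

1 1482 11667 99812
2 1327 11822 87990
3 1170 11979 76011
4 1010 12139 63872
5 849 12300 51572
6 685 12464 39108
7 520 12629 26479
8 352 12797 13682
9 181 12968 714
10 9 714 0

1. interest=⌊111479·133/10000⌋=1482; principal=13149-1482=11667; balance=111479-11667=99812
2. interest=⌊99812·133/10000⌋=1327; principal=13149-1327=11822; balance=99812-11822=87990
3. interest=⌊87990·133/10000⌋=1170; principal=13149-1170=11979; balance=87990-11979=76011
4. interest=⌊76011·133/10000⌋=1010; principal=13149-1010=12139; balance=76011-12139=63872
5. interest=⌊63872·133/10000⌋=849; principal=13149-849=12300; balance=63872-12300=51572
6. interest=⌊51572·133/10000⌋=685; principal=13149-685=12464; balance=51572-12464=39108
7. interest=⌊39108·133/10000⌋=520; principal=13149-520=12629; balance=39108-12629=26479
8. interest=⌊26479·133/10000⌋=352; principal=13149-352=12797; balance=26479-12797=13682
9. interest=⌊13682·133/10000⌋=181; principal=13149-181=12968; balance=13682-12968=714
10. interest=⌊714·133/10000⌋=9; principal=min(13149-9,714)=714; balance=714-714=0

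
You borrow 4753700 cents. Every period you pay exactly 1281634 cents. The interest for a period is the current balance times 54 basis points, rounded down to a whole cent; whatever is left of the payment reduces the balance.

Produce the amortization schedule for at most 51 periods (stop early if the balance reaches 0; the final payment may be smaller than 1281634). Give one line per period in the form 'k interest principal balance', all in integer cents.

1 25669 1255965 3497735
2 18887 1262747 2234988
3 12068 1269566 965422
4 5213 965422 0

1. interest=⌊4753700·54/10000⌋=25669; principal=1281634-25669=1255965; balance=4753700-1255965=3497735
2. interest=⌊3497735·54/10000⌋=18887; principal=1281634-18887=1262747; balance=3497735-1262747=2234988
3. interest=⌊2234988·54/10000⌋=12068; principal=1281634-12068=1269566; balance=2234988-1269566=965422
4. interest=⌊965422·54/10000⌋=5213; principal=min(1281634-5213,965422)=965422; balance=965422-965422=0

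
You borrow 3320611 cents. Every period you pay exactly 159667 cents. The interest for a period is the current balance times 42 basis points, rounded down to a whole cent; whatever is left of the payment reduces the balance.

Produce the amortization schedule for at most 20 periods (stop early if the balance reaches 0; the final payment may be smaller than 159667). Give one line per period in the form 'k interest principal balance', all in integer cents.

1 13946 145721 3174890
2 13334 146333 3028557
3 12719 146948 2881609
4 12102 147565 2734044
5 11482 148185 2585859
6 10860 148807 2437052
7 10235 149432 2287620
8 9608 150059 2137561
9 8977 150690 1986871
10 8344 151323 1835548
11 7709 151958 1683590
12 7071 152596 1530994
13 6430 153237 1377757
14 5786 153881 1223876
15 5140 154527 1069349
16 4491 155176 914173
17 3839 155828 758345
18 3185 156482 601863
19 2527 157140 444723
20 1867 157800 286923

1. interest=⌊3320611·42/10000⌋=13946; principal=159667-13946=145721; balance=3320611-145721=3174890
2. interest=⌊3174890·42/10000⌋=13334; principal=159667-13334=146333; balance=3174890-146333=3028557
3. interest=⌊3028557·42/10000⌋=12719; principal=159667-12719=146948; balance=3028557-146948=2881609
4. interest=⌊2881609·42/10000⌋=12102; principal=159667-12102=147565; balance=2881609-147565=2734044
5. interest=⌊2734044·42/10000⌋=11482; principal=159667-11482=148185; balance=2734044-148185=2585859
6. interest=⌊2585859·42/10000⌋=10860; principal=159667-10860=148807; balance=2585859-148807=2437052
7. interest=⌊2437052·42/10000⌋=10235; principal=159667-10235=149432; balance=2437052-149432=2287620
8. interest=⌊2287620·42/10000⌋=9608; principal=159667-9608=150059; balance=2287620-150059=2137561
9. interest=⌊2137561·42/10000⌋=8977; principal=159667-8977=150690; balance=2137561-150690=1986871
10. interest=⌊1986871·42/10000⌋=8344; principal=159667-8344=151323; balance=1986871-151323=1835548
11. interest=⌊1835548·42/10000⌋=7709; principal=159667-7709=151958; balance=1835548-151958=1683590
12. interest=⌊1683590·42/10000⌋=7071; principal=159667-7071=152596; balance=1683590-152596=1530994
13. interest=⌊1530994·42/10000⌋=6430; principal=159667-6430=153237; balance=1530994-153237=1377757
14. interest=⌊1377757·42/10000⌋=5786; principal=159667-5786=153881; balance=1377757-153881=1223876
15. interest=⌊1223876·42/10000⌋=5140; principal=159667-5140=154527; balance=1223876-154527=1069349
16. interest=⌊1069349·42/10000⌋=4491; principal=159667-4491=155176; balance=1069349-155176=914173
17. interest=⌊914173·42/10000⌋=3839; principal=159667-3839=155828; balance=914173-155828=758345
18. interest=⌊758345·42/10000⌋=3185; principal=159667-3185=156482; balance=758345-156482=601863
19. interest=⌊601863·42/10000⌋=2527; principal=159667-2527=157140; balance=601863-157140=444723
20. interest=⌊444723·42/10000⌋=1867; principal=159667-1867=157800; balance=444723-157800=286923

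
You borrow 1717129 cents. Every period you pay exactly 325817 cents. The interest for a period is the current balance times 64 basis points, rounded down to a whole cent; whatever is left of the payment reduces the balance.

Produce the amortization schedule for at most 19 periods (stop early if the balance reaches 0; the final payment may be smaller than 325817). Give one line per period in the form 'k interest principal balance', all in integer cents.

1. interest=⌊1717129·64/10000⌋=10989; principal=325817-10989=314828; balance=1717129-314828=1402301
2. interest=⌊1402301·64/10000⌋=8974; principal=325817-8974=316843; balance=1402301-316843=1085458
3. interest=⌊1085458·64/10000⌋=6946; principal=325817-6946=318871; balance=1085458-318871=766587
4. interest=⌊766587·64/10000⌋=4906; principal=325817-4906=320911; balance=766587-320911=445676
5. interest=⌊445676·64/10000⌋=2852; principal=325817-2852=322965; balance=445676-322965=122711
6. interest=⌊122711·64/10000⌋=785; principal=min(325817-785,122711)=122711; balance=122711-122711=0

1 10989 314828 1402301
2 8974 316843 1085458
3 6946 318871 766587
4 4906 320911 445676
5 2852 322965 122711
6 785 122711 0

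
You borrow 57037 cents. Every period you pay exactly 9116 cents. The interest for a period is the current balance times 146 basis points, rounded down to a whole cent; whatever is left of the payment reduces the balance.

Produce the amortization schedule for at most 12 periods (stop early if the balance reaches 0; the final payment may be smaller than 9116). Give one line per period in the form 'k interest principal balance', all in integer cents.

1. interest=⌊57037·146/10000⌋=832; principal=9116-832=8284; balance=57037-8284=48753
2. interest=⌊48753·146/10000⌋=711; principal=9116-711=8405; balance=48753-8405=40348
3. interest=⌊40348·146/10000⌋=589; principal=9116-589=8527; balance=40348-8527=31821
4. interest=⌊31821·146/10000⌋=464; principal=9116-464=8652; balance=31821-8652=23169
5. interest=⌊23169·146/10000⌋=338; principal=9116-338=8778; balance=23169-8778=14391
6. interest=⌊14391·146/10000⌋=210; principal=9116-210=8906; balance=14391-8906=5485
7. interest=⌊5485·146/10000⌋=80; principal=min(9116-80,5485)=5485; balance=5485-5485=0

1 832 8284 48753
2 711 8405 40348
3 589 8527 31821
4 464 8652 23169
5 338 8778 14391
6 210 8906 5485
7 80 5485 0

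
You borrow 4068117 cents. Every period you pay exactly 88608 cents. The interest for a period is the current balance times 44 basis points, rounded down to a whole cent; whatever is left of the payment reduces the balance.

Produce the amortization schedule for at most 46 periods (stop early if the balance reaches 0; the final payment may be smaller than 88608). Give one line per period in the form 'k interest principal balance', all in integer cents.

1. interest=⌊4068117·44/10000⌋=17899; principal=88608-17899=70709; balance=4068117-70709=3997408
2. interest=⌊3997408·44/10000⌋=17588; principal=88608-17588=71020; balance=3997408-71020=3926388
3. interest=⌊3926388·44/10000⌋=17276; principal=88608-17276=71332; balance=3926388-71332=3855056
4. interest=⌊3855056·44/10000⌋=16962; principal=88608-16962=71646; balance=3855056-71646=3783410
5. interest=⌊3783410·44/10000⌋=16647; principal=88608-16647=71961; balance=3783410-71961=3711449
6. interest=⌊3711449·44/10000⌋=16330; principal=88608-16330=72278; balance=3711449-72278=3639171
7. interest=⌊3639171·44/10000⌋=16012; principal=88608-16012=72596; balance=3639171-72596=3566575
8. interest=⌊3566575·44/10000⌋=15692; principal=88608-15692=72916; balance=3566575-72916=3493659
9. interest=⌊3493659·44/10000⌋=15372; principal=88608-15372=73236; balance=3493659-73236=3420423
10. interest=⌊3420423·44/10000⌋=15049; principal=88608-15049=73559; balance=3420423-73559=3346864
11. interest=⌊3346864·44/10000⌋=14726; principal=88608-14726=73882; balance=3346864-73882=3272982
12. interest=⌊3272982·44/10000⌋=14401; principal=88608-14401=74207; balance=3272982-74207=3198775
13. interest=⌊3198775·44/10000⌋=14074; principal=88608-14074=74534; balance=3198775-74534=3124241
14. interest=⌊3124241·44/10000⌋=13746; principal=88608-13746=74862; balance=3124241-74862=3049379
15. interest=⌊3049379·44/10000⌋=13417; principal=88608-13417=75191; balance=3049379-75191=2974188
16. interest=⌊2974188·44/10000⌋=13086; principal=88608-13086=75522; balance=2974188-75522=2898666
17. interest=⌊2898666·44/10000⌋=12754; principal=88608-12754=75854; balance=2898666-75854=2822812
18. interest=⌊2822812·44/10000⌋=12420; principal=88608-12420=76188; balance=2822812-76188=2746624
19. interest=⌊2746624·44/10000⌋=12085; principal=88608-12085=76523; balance=2746624-76523=2670101
20. interest=⌊2670101·44/10000⌋=11748; principal=88608-11748=76860; balance=2670101-76860=2593241
21. interest=⌊2593241·44/10000⌋=11410; principal=88608-11410=77198; balance=2593241-77198=2516043
22. interest=⌊2516043·44/10000⌋=11070; principal=88608-11070=77538; balance=2516043-77538=2438505
23. interest=⌊2438505·44/10000⌋=10729; principal=88608-10729=77879; balance=2438505-77879=2360626
24. interest=⌊2360626·44/10000⌋=10386; principal=88608-10386=78222; balance=2360626-78222=2282404
25. interest=⌊2282404·44/10000⌋=10042; principal=88608-10042=78566; balance=2282404-78566=2203838
26. interest=⌊2203838·44/10000⌋=9696; principal=88608-9696=78912; balance=2203838-78912=2124926
27. interest=⌊2124926·44/10000⌋=9349; principal=88608-9349=79259; balance=2124926-79259=2045667
28. interest=⌊2045667·44/10000⌋=9000; principal=88608-9000=79608; balance=2045667-79608=1966059
29. interest=⌊1966059·44/10000⌋=8650; principal=88608-8650=79958; balance=1966059-79958=1886101
30. interest=⌊1886101·44/10000⌋=8298; principal=88608-8298=80310; balance=1886101-80310=1805791
31. interest=⌊1805791·44/10000⌋=7945; principal=88608-7945=80663; balance=1805791-80663=1725128
32. interest=⌊1725128·44/10000⌋=7590; principal=88608-7590=81018; balance=1725128-81018=1644110
33. interest=⌊1644110·44/10000⌋=7234; principal=88608-7234=81374; balance=1644110-81374=1562736
34. interest=⌊1562736·44/10000⌋=6876; principal=88608-6876=81732; balance=1562736-81732=1481004
35. interest=⌊1481004·44/10000⌋=6516; principal=88608-6516=82092; balance=1481004-82092=1398912
36. interest=⌊1398912·44/10000⌋=6155; principal=88608-6155=82453; balance=1398912-82453=1316459
37. interest=⌊1316459·44/10000⌋=5792; principal=88608-5792=82816; balance=1316459-82816=1233643
38. interest=⌊1233643·44/10000⌋=5428; principal=88608-5428=83180; balance=1233643-83180=1150463
39. interest=⌊1150463·44/10000⌋=5062; principal=88608-5062=83546; balance=1150463-83546=1066917
40. interest=⌊1066917·44/10000⌋=4694; principal=88608-4694=83914; balance=1066917-83914=983003
41. interest=⌊983003·44/10000⌋=4325; principal=88608-4325=84283; balance=983003-84283=898720
42. interest=⌊898720·44/10000⌋=3954; principal=88608-3954=84654; balance=898720-84654=814066
43. interest=⌊814066·44/10000⌋=3581; principal=88608-3581=85027; balance=814066-85027=729039
44. interest=⌊729039·44/10000⌋=3207; principal=88608-3207=85401; balance=729039-85401=643638
45. interest=⌊643638·44/10000⌋=2832; principal=88608-2832=85776; balance=643638-85776=557862
46. interest=⌊557862·44/10000⌋=2454; principal=88608-2454=86154; balance=557862-86154=471708

1 17899 70709 3997408
2 17588 71020 3926388
3 17276 71332 3855056
4 16962 71646 3783410
5 16647 71961 3711449
6 16330 72278 3639171
7 16012 72596 3566575
8 15692 72916 3493659
9 15372 73236 3420423
10 15049 73559 3346864
11 14726 73882 3272982
12 14401 74207 3198775
13 14074 74534 3124241
14 13746 74862 3049379
15 13417 75191 2974188
16 13086 75522 2898666
17 12754 75854 2822812
18 12420 76188 2746624
19 12085 76523 2670101
20 11748 76860 2593241
21 11410 77198 2516043
22 11070 77538 2438505
23 10729 77879 2360626
24 10386 78222 2282404
25 10042 78566 2203838
26 9696 78912 2124926
27 9349 79259 2045667
28 9000 79608 1966059
29 8650 79958 1886101
30 8298 80310 1805791
31 7945 80663 1725128
32 7590 81018 1644110
33 7234 81374 1562736
34 6876 81732 1481004
35 6516 82092 1398912
36 6155 82453 1316459
37 5792 82816 1233643
38 5428 83180 1150463
39 5062 83546 1066917
40 4694 83914 983003
41 4325 84283 898720
42 3954 84654 814066
43 3581 85027 729039
44 3207 85401 643638
45 2832 85776 557862
46 2454 86154 471708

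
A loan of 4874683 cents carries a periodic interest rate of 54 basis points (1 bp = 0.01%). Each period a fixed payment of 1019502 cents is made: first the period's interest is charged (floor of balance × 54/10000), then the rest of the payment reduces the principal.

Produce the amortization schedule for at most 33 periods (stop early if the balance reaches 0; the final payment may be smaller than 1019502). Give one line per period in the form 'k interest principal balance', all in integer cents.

1 26323 993179 3881504
2 20960 998542 2882962
3 15567 1003935 1879027
4 10146 1009356 869671
5 4696 869671 0

1. interest=⌊4874683·54/10000⌋=26323; principal=1019502-26323=993179; balance=4874683-993179=3881504
2. interest=⌊3881504·54/10000⌋=20960; principal=1019502-20960=998542; balance=3881504-998542=2882962
3. interest=⌊2882962·54/10000⌋=15567; principal=1019502-15567=1003935; balance=2882962-1003935=1879027
4. interest=⌊1879027·54/10000⌋=10146; principal=1019502-10146=1009356; balance=1879027-1009356=869671
5. interest=⌊869671·54/10000⌋=4696; principal=min(1019502-4696,869671)=869671; balance=869671-869671=0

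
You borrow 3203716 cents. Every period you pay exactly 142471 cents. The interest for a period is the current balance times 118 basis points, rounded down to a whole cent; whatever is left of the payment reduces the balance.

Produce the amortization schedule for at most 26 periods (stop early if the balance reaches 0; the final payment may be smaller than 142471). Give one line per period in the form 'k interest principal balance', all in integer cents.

1 37803 104668 3099048
2 36568 105903 2993145
3 35319 107152 2885993
4 34054 108417 2777576
5 32775 109696 2667880
6 31480 110991 2556889
7 30171 112300 2444589
8 28846 113625 2330964
9 27505 114966 2215998
10 26148 116323 2099675
11 24776 117695 1981980
12 23387 119084 1862896
13 21982 120489 1742407
14 20560 121911 1620496
15 19121 123350 1497146
16 17666 124805 1372341
17 16193 126278 1246063
18 14703 127768 1118295
19 13195 129276 989019
20 11670 130801 858218
21 10126 132345 725873
22 8565 133906 591967
23 6985 135486 456481
24 5386 137085 319396
25 3768 138703 180693
26 2132 140339 40354

1. interest=⌊3203716·118/10000⌋=37803; principal=142471-37803=104668; balance=3203716-104668=3099048
2. interest=⌊3099048·118/10000⌋=36568; principal=142471-36568=105903; balance=3099048-105903=2993145
3. interest=⌊2993145·118/10000⌋=35319; principal=142471-35319=107152; balance=2993145-107152=2885993
4. interest=⌊2885993·118/10000⌋=34054; principal=142471-34054=108417; balance=2885993-108417=2777576
5. interest=⌊2777576·118/10000⌋=32775; principal=142471-32775=109696; balance=2777576-109696=2667880
6. interest=⌊2667880·118/10000⌋=31480; principal=142471-31480=110991; balance=2667880-110991=2556889
7. interest=⌊2556889·118/10000⌋=30171; principal=142471-30171=112300; balance=2556889-112300=2444589
8. interest=⌊2444589·118/10000⌋=28846; principal=142471-28846=113625; balance=2444589-113625=2330964
9. interest=⌊2330964·118/10000⌋=27505; principal=142471-27505=114966; balance=2330964-114966=2215998
10. interest=⌊2215998·118/10000⌋=26148; principal=142471-26148=116323; balance=2215998-116323=2099675
11. interest=⌊2099675·118/10000⌋=24776; principal=142471-24776=117695; balance=2099675-117695=1981980
12. interest=⌊1981980·118/10000⌋=23387; principal=142471-23387=119084; balance=1981980-119084=1862896
13. interest=⌊1862896·118/10000⌋=21982; principal=142471-21982=120489; balance=1862896-120489=1742407
14. interest=⌊1742407·118/10000⌋=20560; principal=142471-20560=121911; balance=1742407-121911=1620496
15. interest=⌊1620496·118/10000⌋=19121; principal=142471-19121=123350; balance=1620496-123350=1497146
16. interest=⌊1497146·118/10000⌋=17666; principal=142471-17666=124805; balance=1497146-124805=1372341
17. interest=⌊1372341·118/10000⌋=16193; principal=142471-16193=126278; balance=1372341-126278=1246063
18. interest=⌊1246063·118/10000⌋=14703; principal=142471-14703=127768; balance=1246063-127768=1118295
19. interest=⌊1118295·118/10000⌋=13195; principal=142471-13195=129276; balance=1118295-129276=989019
20. interest=⌊989019·118/10000⌋=11670; principal=142471-11670=130801; balance=989019-130801=858218
21. interest=⌊858218·118/10000⌋=10126; principal=142471-10126=132345; balance=858218-132345=725873
22. interest=⌊725873·118/10000⌋=8565; principal=142471-8565=133906; balance=725873-133906=591967
23. interest=⌊591967·118/10000⌋=6985; principal=142471-6985=135486; balance=591967-135486=456481
24. interest=⌊456481·118/10000⌋=5386; principal=142471-5386=137085; balance=456481-137085=319396
25. interest=⌊319396·118/10000⌋=3768; principal=142471-3768=138703; balance=319396-138703=180693
26. interest=⌊180693·118/10000⌋=2132; principal=142471-2132=140339; balance=180693-140339=40354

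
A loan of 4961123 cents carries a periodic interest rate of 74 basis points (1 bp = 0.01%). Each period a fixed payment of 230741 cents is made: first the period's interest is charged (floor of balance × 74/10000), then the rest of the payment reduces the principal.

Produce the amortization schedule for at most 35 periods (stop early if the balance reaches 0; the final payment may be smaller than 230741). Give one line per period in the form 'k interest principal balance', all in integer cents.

1 36712 194029 4767094
2 35276 195465 4571629
3 33830 196911 4374718
4 32372 198369 4176349
5 30904 199837 3976512
6 29426 201315 3775197
7 27936 202805 3572392
8 26435 204306 3368086
9 24923 205818 3162268
10 23400 207341 2954927
11 21866 208875 2746052
12 20320 210421 2535631
13 18763 211978 2323653
14 17195 213546 2110107
15 15614 215127 1894980
16 14022 216719 1678261
17 12419 218322 1459939
18 10803 219938 1240001
19 9176 221565 1018436
20 7536 223205 795231
21 5884 224857 570374
22 4220 226521 343853
23 2544 228197 115656
24 855 115656 0

1. interest=⌊4961123·74/10000⌋=36712; principal=230741-36712=194029; balance=4961123-194029=4767094
2. interest=⌊4767094·74/10000⌋=35276; principal=230741-35276=195465; balance=4767094-195465=4571629
3. interest=⌊4571629·74/10000⌋=33830; principal=230741-33830=196911; balance=4571629-196911=4374718
4. interest=⌊4374718·74/10000⌋=32372; principal=230741-32372=198369; balance=4374718-198369=4176349
5. interest=⌊4176349·74/10000⌋=30904; principal=230741-30904=199837; balance=4176349-199837=3976512
6. interest=⌊3976512·74/10000⌋=29426; principal=230741-29426=201315; balance=3976512-201315=3775197
7. interest=⌊3775197·74/10000⌋=27936; principal=230741-27936=202805; balance=3775197-202805=3572392
8. interest=⌊3572392·74/10000⌋=26435; principal=230741-26435=204306; balance=3572392-204306=3368086
9. interest=⌊3368086·74/10000⌋=24923; principal=230741-24923=205818; balance=3368086-205818=3162268
10. interest=⌊3162268·74/10000⌋=23400; principal=230741-23400=207341; balance=3162268-207341=2954927
11. interest=⌊2954927·74/10000⌋=21866; principal=230741-21866=208875; balance=2954927-208875=2746052
12. interest=⌊2746052·74/10000⌋=20320; principal=230741-20320=210421; balance=2746052-210421=2535631
13. interest=⌊2535631·74/10000⌋=18763; principal=230741-18763=211978; balance=2535631-211978=2323653
14. interest=⌊2323653·74/10000⌋=17195; principal=230741-17195=213546; balance=2323653-213546=2110107
15. interest=⌊2110107·74/10000⌋=15614; principal=230741-15614=215127; balance=2110107-215127=1894980
16. interest=⌊1894980·74/10000⌋=14022; principal=230741-14022=216719; balance=1894980-216719=1678261
17. interest=⌊1678261·74/10000⌋=12419; principal=230741-12419=218322; balance=1678261-218322=1459939
18. interest=⌊1459939·74/10000⌋=10803; principal=230741-10803=219938; balance=1459939-219938=1240001
19. interest=⌊1240001·74/10000⌋=9176; principal=230741-9176=221565; balance=1240001-221565=1018436
20. interest=⌊1018436·74/10000⌋=7536; principal=230741-7536=223205; balance=1018436-223205=795231
21. interest=⌊795231·74/10000⌋=5884; principal=230741-5884=224857; balance=795231-224857=570374
22. interest=⌊570374·74/10000⌋=4220; principal=230741-4220=226521; balance=570374-226521=343853
23. interest=⌊343853·74/10000⌋=2544; principal=230741-2544=228197; balance=343853-228197=115656
24. interest=⌊115656·74/10000⌋=855; principal=min(230741-855,115656)=115656; balance=115656-115656=0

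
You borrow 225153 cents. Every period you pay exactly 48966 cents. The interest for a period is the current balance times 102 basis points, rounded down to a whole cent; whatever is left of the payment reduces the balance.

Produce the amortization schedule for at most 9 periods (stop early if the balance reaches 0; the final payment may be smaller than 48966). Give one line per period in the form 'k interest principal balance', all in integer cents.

1 2296 46670 178483
2 1820 47146 131337
3 1339 47627 83710
4 853 48113 35597
5 363 35597 0

1. interest=⌊225153·102/10000⌋=2296; principal=48966-2296=46670; balance=225153-46670=178483
2. interest=⌊178483·102/10000⌋=1820; principal=48966-1820=47146; balance=178483-47146=131337
3. interest=⌊131337·102/10000⌋=1339; principal=48966-1339=47627; balance=131337-47627=83710
4. interest=⌊83710·102/10000⌋=853; principal=48966-853=48113; balance=83710-48113=35597
5. interest=⌊35597·102/10000⌋=363; principal=min(48966-363,35597)=35597; balance=35597-35597=0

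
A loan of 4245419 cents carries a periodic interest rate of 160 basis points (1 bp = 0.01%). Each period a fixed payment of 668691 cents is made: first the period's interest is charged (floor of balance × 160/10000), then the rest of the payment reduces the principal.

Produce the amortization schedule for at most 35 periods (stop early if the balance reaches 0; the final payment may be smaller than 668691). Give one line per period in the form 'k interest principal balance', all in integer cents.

1 67926 600765 3644654
2 58314 610377 3034277
3 48548 620143 2414134
4 38626 630065 1784069
5 28545 640146 1143923
6 18302 650389 493534
7 7896 493534 0

1. interest=⌊4245419·160/10000⌋=67926; principal=668691-67926=600765; balance=4245419-600765=3644654
2. interest=⌊3644654·160/10000⌋=58314; principal=668691-58314=610377; balance=3644654-610377=3034277
3. interest=⌊3034277·160/10000⌋=48548; principal=668691-48548=620143; balance=3034277-620143=2414134
4. interest=⌊2414134·160/10000⌋=38626; principal=668691-38626=630065; balance=2414134-630065=1784069
5. interest=⌊1784069·160/10000⌋=28545; principal=668691-28545=640146; balance=1784069-640146=1143923
6. interest=⌊1143923·160/10000⌋=18302; principal=668691-18302=650389; balance=1143923-650389=493534
7. interest=⌊493534·160/10000⌋=7896; principal=min(668691-7896,493534)=493534; balance=493534-493534=0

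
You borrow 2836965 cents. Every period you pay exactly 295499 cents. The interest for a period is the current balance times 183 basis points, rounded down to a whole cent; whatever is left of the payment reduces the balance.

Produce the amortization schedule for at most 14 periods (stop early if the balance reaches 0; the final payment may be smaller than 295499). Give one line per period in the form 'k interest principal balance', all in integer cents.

1 51916 243583 2593382
2 47458 248041 2345341
3 42919 252580 2092761
4 38297 257202 1835559
5 33590 261909 1573650
6 28797 266702 1306948
7 23917 271582 1035366
8 18947 276552 758814
9 13886 281613 477201
10 8732 286767 190434
11 3484 190434 0

1. interest=⌊2836965·183/10000⌋=51916; principal=295499-51916=243583; balance=2836965-243583=2593382
2. interest=⌊2593382·183/10000⌋=47458; principal=295499-47458=248041; balance=2593382-248041=2345341
3. interest=⌊2345341·183/10000⌋=42919; principal=295499-42919=252580; balance=2345341-252580=2092761
4. interest=⌊2092761·183/10000⌋=38297; principal=295499-38297=257202; balance=2092761-257202=1835559
5. interest=⌊1835559·183/10000⌋=33590; principal=295499-33590=261909; balance=1835559-261909=1573650
6. interest=⌊1573650·183/10000⌋=28797; principal=295499-28797=266702; balance=1573650-266702=1306948
7. interest=⌊1306948·183/10000⌋=23917; principal=295499-23917=271582; balance=1306948-271582=1035366
8. interest=⌊1035366·183/10000⌋=18947; principal=295499-18947=276552; balance=1035366-276552=758814
9. interest=⌊758814·183/10000⌋=13886; principal=295499-13886=281613; balance=758814-281613=477201
10. interest=⌊477201·183/10000⌋=8732; principal=295499-8732=286767; balance=477201-286767=190434
11. interest=⌊190434·183/10000⌋=3484; principal=min(295499-3484,190434)=190434; balance=190434-190434=0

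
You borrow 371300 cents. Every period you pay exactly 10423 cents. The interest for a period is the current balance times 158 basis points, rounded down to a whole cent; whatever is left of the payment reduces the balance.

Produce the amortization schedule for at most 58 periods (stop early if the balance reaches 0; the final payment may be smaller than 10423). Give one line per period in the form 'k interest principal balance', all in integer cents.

1 5866 4557 366743
2 5794 4629 362114
3 5721 4702 357412
4 5647 4776 352636
5 5571 4852 347784
6 5494 4929 342855
7 5417 5006 337849
8 5338 5085 332764
9 5257 5166 327598
10 5176 5247 322351
11 5093 5330 317021
12 5008 5415 311606
13 4923 5500 306106
14 4836 5587 300519
15 4748 5675 294844
16 4658 5765 289079
17 4567 5856 283223
18 4474 5949 277274
19 4380 6043 271231
20 4285 6138 265093
21 4188 6235 258858
22 4089 6334 252524
23 3989 6434 246090
24 3888 6535 239555
25 3784 6639 232916
26 3680 6743 226173
27 3573 6850 219323
28 3465 6958 212365
29 3355 7068 205297
30 3243 7180 198117
31 3130 7293 190824
32 3015 7408 183416
33 2897 7526 175890
34 2779 7644 168246
35 2658 7765 160481
36 2535 7888 152593
37 2410 8013 144580
38 2284 8139 136441
39 2155 8268 128173
40 2025 8398 119775
41 1892 8531 111244
42 1757 8666 102578
43 1620 8803 93775
44 1481 8942 84833
45 1340 9083 75750
46 1196 9227 66523
47 1051 9372 57151
48 902 9521 47630
49 752 9671 37959
50 599 9824 28135
51 444 9979 18156
52 286 10137 8019
53 126 8019 0

1. interest=⌊371300·158/10000⌋=5866; principal=10423-5866=4557; balance=371300-4557=366743
2. interest=⌊366743·158/10000⌋=5794; principal=10423-5794=4629; balance=366743-4629=362114
3. interest=⌊362114·158/10000⌋=5721; principal=10423-5721=4702; balance=362114-4702=357412
4. interest=⌊357412·158/10000⌋=5647; principal=10423-5647=4776; balance=357412-4776=352636
5. interest=⌊352636·158/10000⌋=5571; principal=10423-5571=4852; balance=352636-4852=347784
6. interest=⌊347784·158/10000⌋=5494; principal=10423-5494=4929; balance=347784-4929=342855
7. interest=⌊342855·158/10000⌋=5417; principal=10423-5417=5006; balance=342855-5006=337849
8. interest=⌊337849·158/10000⌋=5338; principal=10423-5338=5085; balance=337849-5085=332764
9. interest=⌊332764·158/10000⌋=5257; principal=10423-5257=5166; balance=332764-5166=327598
10. interest=⌊327598·158/10000⌋=5176; principal=10423-5176=5247; balance=327598-5247=322351
11. interest=⌊322351·158/10000⌋=5093; principal=10423-5093=5330; balance=322351-5330=317021
12. interest=⌊317021·158/10000⌋=5008; principal=10423-5008=5415; balance=317021-5415=311606
13. interest=⌊311606·158/10000⌋=4923; principal=10423-4923=5500; balance=311606-5500=306106
14. interest=⌊306106·158/10000⌋=4836; principal=10423-4836=5587; balance=306106-5587=300519
15. interest=⌊300519·158/10000⌋=4748; principal=10423-4748=5675; balance=300519-5675=294844
16. interest=⌊294844·158/10000⌋=4658; principal=10423-4658=5765; balance=294844-5765=289079
17. interest=⌊289079·158/10000⌋=4567; principal=10423-4567=5856; balance=289079-5856=283223
18. interest=⌊283223·158/10000⌋=4474; principal=10423-4474=5949; balance=283223-5949=277274
19. interest=⌊277274·158/10000⌋=4380; principal=10423-4380=6043; balance=277274-6043=271231
20. interest=⌊271231·158/10000⌋=4285; principal=10423-4285=6138; balance=271231-6138=265093
21. interest=⌊265093·158/10000⌋=4188; principal=10423-4188=6235; balance=265093-6235=258858
22. interest=⌊258858·158/10000⌋=4089; principal=10423-4089=6334; balance=258858-6334=252524
23. interest=⌊252524·158/10000⌋=3989; principal=10423-3989=6434; balance=252524-6434=246090
24. interest=⌊246090·158/10000⌋=3888; principal=10423-3888=6535; balance=246090-6535=239555
25. interest=⌊239555·158/10000⌋=3784; principal=10423-3784=6639; balance=239555-6639=232916
26. interest=⌊232916·158/10000⌋=3680; principal=10423-3680=6743; balance=232916-6743=226173
27. interest=⌊226173·158/10000⌋=3573; principal=10423-3573=6850; balance=226173-6850=219323
28. interest=⌊219323·158/10000⌋=3465; principal=10423-3465=6958; balance=219323-6958=212365
29. interest=⌊212365·158/10000⌋=3355; principal=10423-3355=7068; balance=212365-7068=205297
30. interest=⌊205297·158/10000⌋=3243; principal=10423-3243=7180; balance=205297-7180=198117
31. interest=⌊198117·158/10000⌋=3130; principal=10423-3130=7293; balance=198117-7293=190824
32. interest=⌊190824·158/10000⌋=3015; principal=10423-3015=7408; balance=190824-7408=183416
33. interest=⌊183416·158/10000⌋=2897; principal=10423-2897=7526; balance=183416-7526=175890
34. interest=⌊175890·158/10000⌋=2779; principal=10423-2779=7644; balance=175890-7644=168246
35. interest=⌊168246·158/10000⌋=2658; principal=10423-2658=7765; balance=168246-7765=160481
36. interest=⌊160481·158/10000⌋=2535; principal=10423-2535=7888; balance=160481-7888=152593
37. interest=⌊152593·158/10000⌋=2410; principal=10423-2410=8013; balance=152593-8013=144580
38. interest=⌊144580·158/10000⌋=2284; principal=10423-2284=8139; balance=144580-8139=136441
39. interest=⌊136441·158/10000⌋=2155; principal=10423-2155=8268; balance=136441-8268=128173
40. interest=⌊128173·158/10000⌋=2025; principal=10423-2025=8398; balance=128173-8398=119775
41. interest=⌊119775·158/10000⌋=1892; principal=10423-1892=8531; balance=119775-8531=111244
42. interest=⌊111244·158/10000⌋=1757; principal=10423-1757=8666; balance=111244-8666=102578
43. interest=⌊102578·158/10000⌋=1620; principal=10423-1620=8803; balance=102578-8803=93775
44. interest=⌊93775·158/10000⌋=1481; principal=10423-1481=8942; balance=93775-8942=84833
45. interest=⌊84833·158/10000⌋=1340; principal=10423-1340=9083; balance=84833-9083=75750
46. interest=⌊75750·158/10000⌋=1196; principal=10423-1196=9227; balance=75750-9227=66523
47. interest=⌊66523·158/10000⌋=1051; principal=10423-1051=9372; balance=66523-9372=57151
48. interest=⌊57151·158/10000⌋=902; principal=10423-902=9521; balance=57151-9521=47630
49. interest=⌊47630·158/10000⌋=752; principal=10423-752=9671; balance=47630-9671=37959
50. interest=⌊37959·158/10000⌋=599; principal=10423-599=9824; balance=37959-9824=28135
51. interest=⌊28135·158/10000⌋=444; principal=10423-444=9979; balance=28135-9979=18156
52. interest=⌊18156·158/10000⌋=286; principal=10423-286=10137; balance=18156-10137=8019
53. interest=⌊8019·158/10000⌋=126; principal=min(10423-126,8019)=8019; balance=8019-8019=0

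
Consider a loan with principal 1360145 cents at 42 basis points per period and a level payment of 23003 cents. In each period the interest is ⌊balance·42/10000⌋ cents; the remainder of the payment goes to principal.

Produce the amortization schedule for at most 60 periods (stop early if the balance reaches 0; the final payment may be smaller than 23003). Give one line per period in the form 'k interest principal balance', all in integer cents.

1. interest=⌊1360145·42/10000⌋=5712; principal=23003-5712=17291; balance=1360145-17291=1342854
2. interest=⌊1342854·42/10000⌋=5639; principal=23003-5639=17364; balance=1342854-17364=1325490
3. interest=⌊1325490·42/10000⌋=5567; principal=23003-5567=17436; balance=1325490-17436=1308054
4. interest=⌊1308054·42/10000⌋=5493; principal=23003-5493=17510; balance=1308054-17510=1290544
5. interest=⌊1290544·42/10000⌋=5420; principal=23003-5420=17583; balance=1290544-17583=1272961
6. interest=⌊1272961·42/10000⌋=5346; principal=23003-5346=17657; balance=1272961-17657=1255304
7. interest=⌊1255304·42/10000⌋=5272; principal=23003-5272=17731; balance=1255304-17731=1237573
8. interest=⌊1237573·42/10000⌋=5197; principal=23003-5197=17806; balance=1237573-17806=1219767
9. interest=⌊1219767·42/10000⌋=5123; principal=23003-5123=17880; balance=1219767-17880=1201887
10. interest=⌊1201887·42/10000⌋=5047; principal=23003-5047=17956; balance=1201887-17956=1183931
11. interest=⌊1183931·42/10000⌋=4972; principal=23003-4972=18031; balance=1183931-18031=1165900
12. interest=⌊1165900·42/10000⌋=4896; principal=23003-4896=18107; balance=1165900-18107=1147793
13. interest=⌊1147793·42/10000⌋=4820; principal=23003-4820=18183; balance=1147793-18183=1129610
14. interest=⌊1129610·42/10000⌋=4744; principal=23003-4744=18259; balance=1129610-18259=1111351
15. interest=⌊1111351·42/10000⌋=4667; principal=23003-4667=18336; balance=1111351-18336=1093015
16. interest=⌊1093015·42/10000⌋=4590; principal=23003-4590=18413; balance=1093015-18413=1074602
17. interest=⌊1074602·42/10000⌋=4513; principal=23003-4513=18490; balance=1074602-18490=1056112
18. interest=⌊1056112·42/10000⌋=4435; principal=23003-4435=18568; balance=1056112-18568=1037544
19. interest=⌊1037544·42/10000⌋=4357; principal=23003-4357=18646; balance=1037544-18646=1018898
20. interest=⌊1018898·42/10000⌋=4279; principal=23003-4279=18724; balance=1018898-18724=1000174
21. interest=⌊1000174·42/10000⌋=4200; principal=23003-4200=18803; balance=1000174-18803=981371
22. interest=⌊981371·42/10000⌋=4121; principal=23003-4121=18882; balance=981371-18882=962489
23. interest=⌊962489·42/10000⌋=4042; principal=23003-4042=18961; balance=962489-18961=943528
24. interest=⌊943528·42/10000⌋=3962; principal=23003-3962=19041; balance=943528-19041=924487
25. interest=⌊924487·42/10000⌋=3882; principal=23003-3882=19121; balance=924487-19121=905366
26. interest=⌊905366·42/10000⌋=3802; principal=23003-3802=19201; balance=905366-19201=886165
27. interest=⌊886165·42/10000⌋=3721; principal=23003-3721=19282; balance=886165-19282=866883
28. interest=⌊866883·42/10000⌋=3640; principal=23003-3640=19363; balance=866883-19363=847520
29. interest=⌊847520·42/10000⌋=3559; principal=23003-3559=19444; balance=847520-19444=828076
30. interest=⌊828076·42/10000⌋=3477; principal=23003-3477=19526; balance=828076-19526=808550
31. interest=⌊808550·42/10000⌋=3395; principal=23003-3395=19608; balance=808550-19608=788942
32. interest=⌊788942·42/10000⌋=3313; principal=23003-3313=19690; balance=788942-19690=769252
33. interest=⌊769252·42/10000⌋=3230; principal=23003-3230=19773; balance=769252-19773=749479
34. interest=⌊749479·42/10000⌋=3147; principal=23003-3147=19856; balance=749479-19856=729623
35. interest=⌊729623·42/10000⌋=3064; principal=23003-3064=19939; balance=729623-19939=709684
36. interest=⌊709684·42/10000⌋=2980; principal=23003-2980=20023; balance=709684-20023=689661
37. interest=⌊689661·42/10000⌋=2896; principal=23003-2896=20107; balance=689661-20107=669554
38. interest=⌊669554·42/10000⌋=2812; principal=23003-2812=20191; balance=669554-20191=649363
39. interest=⌊649363·42/10000⌋=2727; principal=23003-2727=20276; balance=649363-20276=629087
40. interest=⌊629087·42/10000⌋=2642; principal=23003-2642=20361; balance=629087-20361=608726
41. interest=⌊608726·42/10000⌋=2556; principal=23003-2556=20447; balance=608726-20447=588279
42. interest=⌊588279·42/10000⌋=2470; principal=23003-2470=20533; balance=588279-20533=567746
43. interest=⌊567746·42/10000⌋=2384; principal=23003-2384=20619; balance=567746-20619=547127
44. interest=⌊547127·42/10000⌋=2297; principal=23003-2297=20706; balance=547127-20706=526421
45. interest=⌊526421·42/10000⌋=2210; principal=23003-2210=20793; balance=526421-20793=505628
46. interest=⌊505628·42/10000⌋=2123; principal=23003-2123=20880; balance=505628-20880=484748
47. interest=⌊484748·42/10000⌋=2035; principal=23003-2035=20968; balance=484748-20968=463780
48. interest=⌊463780·42/10000⌋=1947; principal=23003-1947=21056; balance=463780-21056=442724
49. interest=⌊442724·42/10000⌋=1859; principal=23003-1859=21144; balance=442724-21144=421580
50. interest=⌊421580·42/10000⌋=1770; principal=23003-1770=21233; balance=421580-21233=400347
51. interest=⌊400347·42/10000⌋=1681; principal=23003-1681=21322; balance=400347-21322=379025
52. interest=⌊379025·42/10000⌋=1591; principal=23003-1591=21412; balance=379025-21412=357613
53. interest=⌊357613·42/10000⌋=1501; principal=23003-1501=21502; balance=357613-21502=336111
54. interest=⌊336111·42/10000⌋=1411; principal=23003-1411=21592; balance=336111-21592=314519
55. interest=⌊314519·42/10000⌋=1320; principal=23003-1320=21683; balance=314519-21683=292836
56. interest=⌊292836·42/10000⌋=1229; principal=23003-1229=21774; balance=292836-21774=271062
57. interest=⌊271062·42/10000⌋=1138; principal=23003-1138=21865; balance=271062-21865=249197
58. interest=⌊249197·42/10000⌋=1046; principal=23003-1046=21957; balance=249197-21957=227240
59. interest=⌊227240·42/10000⌋=954; principal=23003-954=22049; balance=227240-22049=205191
60. interest=⌊205191·42/10000⌋=861; principal=23003-861=22142; balance=205191-22142=183049

1 5712 17291 1342854
2 5639 17364 1325490
3 5567 17436 1308054
4 5493 17510 1290544
5 5420 17583 1272961
6 5346 17657 1255304
7 5272 17731 1237573
8 5197 17806 1219767
9 5123 17880 1201887
10 5047 17956 1183931
11 4972 18031 1165900
12 4896 18107 1147793
13 4820 18183 1129610
14 4744 18259 1111351
15 4667 18336 1093015
16 4590 18413 1074602
17 4513 18490 1056112
18 4435 18568 1037544
19 4357 18646 1018898
20 4279 18724 1000174
21 4200 18803 981371
22 4121 18882 962489
23 4042 18961 943528
24 3962 19041 924487
25 3882 19121 905366
26 3802 19201 886165
27 3721 19282 866883
28 3640 19363 847520
29 3559 19444 828076
30 3477 19526 808550
31 3395 19608 788942
32 3313 19690 769252
33 3230 19773 749479
34 3147 19856 729623
35 3064 19939 709684
36 2980 20023 689661
37 2896 20107 669554
38 2812 20191 649363
39 2727 20276 629087
40 2642 20361 608726
41 2556 20447 588279
42 2470 20533 567746
43 2384 20619 547127
44 2297 20706 526421
45 2210 20793 505628
46 2123 20880 484748
47 2035 20968 463780
48 1947 21056 442724
49 1859 21144 421580
50 1770 21233 400347
51 1681 21322 379025
52 1591 21412 357613
53 1501 21502 336111
54 1411 21592 314519
55 1320 21683 292836
56 1229 21774 271062
57 1138 21865 249197
58 1046 21957 227240
59 954 22049 205191
60 861 22142 183049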